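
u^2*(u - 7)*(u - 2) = u^4 - 9*u^3 + 14*u^2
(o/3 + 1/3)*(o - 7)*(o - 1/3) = o^3/3 - 19*o^2/9 - 5*o/3 + 7/9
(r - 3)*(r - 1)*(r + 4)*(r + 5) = r^4 + 5*r^3 - 13*r^2 - 53*r + 60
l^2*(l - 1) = l^3 - l^2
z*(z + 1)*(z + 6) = z^3 + 7*z^2 + 6*z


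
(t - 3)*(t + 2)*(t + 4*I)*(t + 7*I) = t^4 - t^3 + 11*I*t^3 - 34*t^2 - 11*I*t^2 + 28*t - 66*I*t + 168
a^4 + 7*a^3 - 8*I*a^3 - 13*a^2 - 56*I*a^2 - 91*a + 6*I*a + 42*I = (a + 7)*(a - 6*I)*(a - I)^2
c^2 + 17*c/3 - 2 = (c - 1/3)*(c + 6)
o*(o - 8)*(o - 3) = o^3 - 11*o^2 + 24*o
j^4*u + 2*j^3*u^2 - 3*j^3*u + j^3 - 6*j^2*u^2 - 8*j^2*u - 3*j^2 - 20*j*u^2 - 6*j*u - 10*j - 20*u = (j - 5)*(j + 2)*(j + 2*u)*(j*u + 1)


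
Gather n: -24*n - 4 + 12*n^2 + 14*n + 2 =12*n^2 - 10*n - 2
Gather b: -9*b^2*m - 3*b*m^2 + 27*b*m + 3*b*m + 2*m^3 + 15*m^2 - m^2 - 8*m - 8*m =-9*b^2*m + b*(-3*m^2 + 30*m) + 2*m^3 + 14*m^2 - 16*m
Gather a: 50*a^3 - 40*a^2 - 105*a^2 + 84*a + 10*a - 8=50*a^3 - 145*a^2 + 94*a - 8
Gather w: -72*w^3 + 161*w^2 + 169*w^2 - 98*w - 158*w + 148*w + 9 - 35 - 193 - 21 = -72*w^3 + 330*w^2 - 108*w - 240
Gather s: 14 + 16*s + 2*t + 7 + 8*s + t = 24*s + 3*t + 21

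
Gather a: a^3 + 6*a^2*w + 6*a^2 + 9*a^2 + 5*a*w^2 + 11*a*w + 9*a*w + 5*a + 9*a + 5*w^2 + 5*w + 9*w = a^3 + a^2*(6*w + 15) + a*(5*w^2 + 20*w + 14) + 5*w^2 + 14*w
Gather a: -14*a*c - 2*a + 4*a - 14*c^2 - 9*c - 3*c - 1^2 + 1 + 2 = a*(2 - 14*c) - 14*c^2 - 12*c + 2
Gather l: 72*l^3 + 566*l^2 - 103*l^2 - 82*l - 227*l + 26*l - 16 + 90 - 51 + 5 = 72*l^3 + 463*l^2 - 283*l + 28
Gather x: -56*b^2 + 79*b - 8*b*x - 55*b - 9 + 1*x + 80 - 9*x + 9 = -56*b^2 + 24*b + x*(-8*b - 8) + 80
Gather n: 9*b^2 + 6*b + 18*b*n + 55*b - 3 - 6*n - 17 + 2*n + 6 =9*b^2 + 61*b + n*(18*b - 4) - 14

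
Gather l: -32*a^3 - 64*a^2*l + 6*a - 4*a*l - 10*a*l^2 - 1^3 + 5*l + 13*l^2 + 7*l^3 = -32*a^3 + 6*a + 7*l^3 + l^2*(13 - 10*a) + l*(-64*a^2 - 4*a + 5) - 1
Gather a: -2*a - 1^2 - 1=-2*a - 2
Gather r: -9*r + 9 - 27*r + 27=36 - 36*r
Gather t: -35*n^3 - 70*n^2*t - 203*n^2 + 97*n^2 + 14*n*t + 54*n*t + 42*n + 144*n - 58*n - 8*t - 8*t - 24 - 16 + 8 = -35*n^3 - 106*n^2 + 128*n + t*(-70*n^2 + 68*n - 16) - 32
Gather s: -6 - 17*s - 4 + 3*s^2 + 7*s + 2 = 3*s^2 - 10*s - 8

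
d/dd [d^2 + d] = 2*d + 1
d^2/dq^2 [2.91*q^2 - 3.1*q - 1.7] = 5.82000000000000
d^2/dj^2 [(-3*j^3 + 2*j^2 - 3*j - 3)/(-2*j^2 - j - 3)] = 2*(j^3 + 99*j^2 + 45*j - 42)/(8*j^6 + 12*j^5 + 42*j^4 + 37*j^3 + 63*j^2 + 27*j + 27)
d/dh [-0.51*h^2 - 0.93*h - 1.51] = -1.02*h - 0.93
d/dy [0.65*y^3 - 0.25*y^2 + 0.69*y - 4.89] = 1.95*y^2 - 0.5*y + 0.69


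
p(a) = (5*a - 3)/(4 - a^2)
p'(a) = 2*a*(5*a - 3)/(4 - a^2)^2 + 5/(4 - a^2)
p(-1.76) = -13.08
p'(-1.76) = 56.55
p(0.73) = 0.19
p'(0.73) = 1.52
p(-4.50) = 1.57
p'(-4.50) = 0.56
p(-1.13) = -3.18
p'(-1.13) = 4.47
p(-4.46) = 1.59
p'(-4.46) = 0.58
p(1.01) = 0.69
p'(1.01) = 2.14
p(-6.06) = 1.02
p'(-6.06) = 0.22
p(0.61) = 0.01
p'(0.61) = 1.38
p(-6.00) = 1.03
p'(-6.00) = 0.23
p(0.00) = -0.75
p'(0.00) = 1.25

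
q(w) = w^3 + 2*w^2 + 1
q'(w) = 3*w^2 + 4*w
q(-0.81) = 1.78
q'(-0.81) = -1.27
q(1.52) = 9.13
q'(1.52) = 13.01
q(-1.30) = 2.18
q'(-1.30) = -0.13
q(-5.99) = -142.16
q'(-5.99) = 83.68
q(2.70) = 35.26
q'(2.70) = 32.67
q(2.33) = 24.51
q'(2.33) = 25.61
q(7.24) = 485.34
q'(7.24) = 186.21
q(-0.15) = 1.04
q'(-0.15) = -0.53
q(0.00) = 1.00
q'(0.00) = 0.00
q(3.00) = 46.00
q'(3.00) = 39.00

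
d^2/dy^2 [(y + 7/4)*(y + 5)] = 2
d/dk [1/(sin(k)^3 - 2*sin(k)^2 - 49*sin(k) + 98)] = (-3*sin(k)^2 + 4*sin(k) + 49)*cos(k)/(sin(k)^3 - 2*sin(k)^2 - 49*sin(k) + 98)^2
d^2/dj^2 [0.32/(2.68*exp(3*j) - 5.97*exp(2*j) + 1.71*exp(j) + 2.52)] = ((-7.7184*exp(2*j) + 7.6416*exp(j) - 0.5472)*(2.68*exp(3*j) - 5.97*exp(2*j) + 1.71*exp(j) + 2.52) + 0.32*(8.04*exp(2*j) - 11.94*exp(j) + 1.71)*(16.08*exp(2*j) - 23.88*exp(j) + 3.42)*exp(j))*exp(j)/(2.68*exp(3*j) - 5.97*exp(2*j) + 1.71*exp(j) + 2.52)^3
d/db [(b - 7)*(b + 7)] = 2*b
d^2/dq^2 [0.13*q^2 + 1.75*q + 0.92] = 0.260000000000000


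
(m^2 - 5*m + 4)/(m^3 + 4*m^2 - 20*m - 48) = (m - 1)/(m^2 + 8*m + 12)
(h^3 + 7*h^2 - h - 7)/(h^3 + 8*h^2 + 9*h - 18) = (h^2 + 8*h + 7)/(h^2 + 9*h + 18)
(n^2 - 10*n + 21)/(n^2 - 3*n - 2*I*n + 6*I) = (n - 7)/(n - 2*I)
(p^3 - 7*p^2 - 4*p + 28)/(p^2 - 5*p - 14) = p - 2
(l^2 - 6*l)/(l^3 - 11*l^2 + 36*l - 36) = l/(l^2 - 5*l + 6)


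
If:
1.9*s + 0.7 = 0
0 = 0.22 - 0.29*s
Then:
No Solution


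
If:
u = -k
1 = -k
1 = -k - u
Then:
No Solution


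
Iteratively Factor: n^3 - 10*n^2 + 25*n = (n - 5)*(n^2 - 5*n) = (n - 5)^2*(n)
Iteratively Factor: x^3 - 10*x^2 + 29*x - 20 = (x - 1)*(x^2 - 9*x + 20) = (x - 4)*(x - 1)*(x - 5)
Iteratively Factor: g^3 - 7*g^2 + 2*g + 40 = (g - 5)*(g^2 - 2*g - 8) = (g - 5)*(g + 2)*(g - 4)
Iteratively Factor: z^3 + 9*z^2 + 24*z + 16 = (z + 4)*(z^2 + 5*z + 4) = (z + 4)^2*(z + 1)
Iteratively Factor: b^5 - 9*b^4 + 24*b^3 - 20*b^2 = (b)*(b^4 - 9*b^3 + 24*b^2 - 20*b) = b*(b - 2)*(b^3 - 7*b^2 + 10*b) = b^2*(b - 2)*(b^2 - 7*b + 10) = b^2*(b - 2)^2*(b - 5)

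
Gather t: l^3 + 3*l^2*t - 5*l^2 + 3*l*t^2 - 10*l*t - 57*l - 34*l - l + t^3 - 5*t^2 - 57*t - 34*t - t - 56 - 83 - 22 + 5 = l^3 - 5*l^2 - 92*l + t^3 + t^2*(3*l - 5) + t*(3*l^2 - 10*l - 92) - 156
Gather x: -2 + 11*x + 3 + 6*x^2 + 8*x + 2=6*x^2 + 19*x + 3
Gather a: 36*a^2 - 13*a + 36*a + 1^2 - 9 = 36*a^2 + 23*a - 8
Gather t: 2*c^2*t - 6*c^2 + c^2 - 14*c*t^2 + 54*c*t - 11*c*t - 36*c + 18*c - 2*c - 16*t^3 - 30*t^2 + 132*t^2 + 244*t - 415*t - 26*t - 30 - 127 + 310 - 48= -5*c^2 - 20*c - 16*t^3 + t^2*(102 - 14*c) + t*(2*c^2 + 43*c - 197) + 105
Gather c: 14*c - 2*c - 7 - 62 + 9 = 12*c - 60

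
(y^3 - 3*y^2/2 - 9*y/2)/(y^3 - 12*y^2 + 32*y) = (2*y^2 - 3*y - 9)/(2*(y^2 - 12*y + 32))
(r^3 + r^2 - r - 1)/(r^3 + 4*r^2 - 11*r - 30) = (r^3 + r^2 - r - 1)/(r^3 + 4*r^2 - 11*r - 30)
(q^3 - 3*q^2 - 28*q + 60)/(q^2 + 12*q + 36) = (q^3 - 3*q^2 - 28*q + 60)/(q^2 + 12*q + 36)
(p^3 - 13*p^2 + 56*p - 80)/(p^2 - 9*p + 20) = p - 4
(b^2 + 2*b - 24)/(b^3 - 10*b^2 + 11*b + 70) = (b^2 + 2*b - 24)/(b^3 - 10*b^2 + 11*b + 70)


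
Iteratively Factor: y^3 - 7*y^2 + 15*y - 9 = (y - 1)*(y^2 - 6*y + 9) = (y - 3)*(y - 1)*(y - 3)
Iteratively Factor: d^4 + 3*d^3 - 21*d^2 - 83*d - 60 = (d + 4)*(d^3 - d^2 - 17*d - 15) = (d + 3)*(d + 4)*(d^2 - 4*d - 5) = (d - 5)*(d + 3)*(d + 4)*(d + 1)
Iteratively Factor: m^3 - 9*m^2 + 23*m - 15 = (m - 1)*(m^2 - 8*m + 15) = (m - 3)*(m - 1)*(m - 5)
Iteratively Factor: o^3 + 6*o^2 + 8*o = (o + 2)*(o^2 + 4*o) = o*(o + 2)*(o + 4)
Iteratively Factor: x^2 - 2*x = (x - 2)*(x)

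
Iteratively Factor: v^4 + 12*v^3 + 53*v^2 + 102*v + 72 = (v + 3)*(v^3 + 9*v^2 + 26*v + 24) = (v + 2)*(v + 3)*(v^2 + 7*v + 12) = (v + 2)*(v + 3)^2*(v + 4)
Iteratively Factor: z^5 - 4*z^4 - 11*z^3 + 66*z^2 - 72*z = (z + 4)*(z^4 - 8*z^3 + 21*z^2 - 18*z) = (z - 2)*(z + 4)*(z^3 - 6*z^2 + 9*z) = (z - 3)*(z - 2)*(z + 4)*(z^2 - 3*z) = (z - 3)^2*(z - 2)*(z + 4)*(z)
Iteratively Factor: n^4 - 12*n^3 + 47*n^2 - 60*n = (n - 3)*(n^3 - 9*n^2 + 20*n) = (n - 5)*(n - 3)*(n^2 - 4*n) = n*(n - 5)*(n - 3)*(n - 4)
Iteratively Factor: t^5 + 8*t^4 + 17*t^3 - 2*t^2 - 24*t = (t + 4)*(t^4 + 4*t^3 + t^2 - 6*t) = (t + 3)*(t + 4)*(t^3 + t^2 - 2*t) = (t + 2)*(t + 3)*(t + 4)*(t^2 - t) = t*(t + 2)*(t + 3)*(t + 4)*(t - 1)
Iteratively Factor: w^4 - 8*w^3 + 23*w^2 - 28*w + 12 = (w - 2)*(w^3 - 6*w^2 + 11*w - 6) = (w - 3)*(w - 2)*(w^2 - 3*w + 2) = (w - 3)*(w - 2)^2*(w - 1)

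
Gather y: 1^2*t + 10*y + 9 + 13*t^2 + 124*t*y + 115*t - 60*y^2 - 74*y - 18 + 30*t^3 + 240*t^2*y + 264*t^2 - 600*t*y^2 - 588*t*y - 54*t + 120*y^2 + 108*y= 30*t^3 + 277*t^2 + 62*t + y^2*(60 - 600*t) + y*(240*t^2 - 464*t + 44) - 9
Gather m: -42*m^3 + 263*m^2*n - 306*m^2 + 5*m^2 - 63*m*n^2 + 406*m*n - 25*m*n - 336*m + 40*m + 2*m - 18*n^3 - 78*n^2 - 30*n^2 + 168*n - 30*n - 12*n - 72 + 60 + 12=-42*m^3 + m^2*(263*n - 301) + m*(-63*n^2 + 381*n - 294) - 18*n^3 - 108*n^2 + 126*n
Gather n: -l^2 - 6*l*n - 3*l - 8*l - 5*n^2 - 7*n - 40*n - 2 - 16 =-l^2 - 11*l - 5*n^2 + n*(-6*l - 47) - 18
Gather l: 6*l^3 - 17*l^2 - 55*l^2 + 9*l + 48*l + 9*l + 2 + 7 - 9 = 6*l^3 - 72*l^2 + 66*l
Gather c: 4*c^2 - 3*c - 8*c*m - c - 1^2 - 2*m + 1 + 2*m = 4*c^2 + c*(-8*m - 4)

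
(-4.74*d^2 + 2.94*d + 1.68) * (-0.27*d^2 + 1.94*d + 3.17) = 1.2798*d^4 - 9.9894*d^3 - 9.7758*d^2 + 12.579*d + 5.3256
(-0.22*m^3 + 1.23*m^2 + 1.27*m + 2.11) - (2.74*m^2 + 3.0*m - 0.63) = -0.22*m^3 - 1.51*m^2 - 1.73*m + 2.74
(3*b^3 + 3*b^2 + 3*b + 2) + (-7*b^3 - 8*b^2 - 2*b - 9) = -4*b^3 - 5*b^2 + b - 7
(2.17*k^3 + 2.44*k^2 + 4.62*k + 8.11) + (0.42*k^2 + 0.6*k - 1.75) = 2.17*k^3 + 2.86*k^2 + 5.22*k + 6.36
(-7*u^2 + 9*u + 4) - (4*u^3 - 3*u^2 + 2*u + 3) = -4*u^3 - 4*u^2 + 7*u + 1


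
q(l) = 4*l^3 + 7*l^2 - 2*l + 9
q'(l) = 12*l^2 + 14*l - 2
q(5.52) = 884.04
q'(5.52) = 440.92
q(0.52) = 10.42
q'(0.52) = 8.52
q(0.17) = 8.88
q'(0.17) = 0.73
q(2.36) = 95.84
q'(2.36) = 97.88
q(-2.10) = 7.03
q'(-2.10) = 21.52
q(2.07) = 70.33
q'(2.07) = 78.40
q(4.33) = 456.31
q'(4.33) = 283.61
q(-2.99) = -29.36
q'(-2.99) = 63.42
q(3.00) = 174.00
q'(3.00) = 148.00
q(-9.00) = -2322.00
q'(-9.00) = 844.00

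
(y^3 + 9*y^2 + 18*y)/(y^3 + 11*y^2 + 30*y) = (y + 3)/(y + 5)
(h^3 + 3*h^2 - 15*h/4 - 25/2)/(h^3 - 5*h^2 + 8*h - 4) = (h^2 + 5*h + 25/4)/(h^2 - 3*h + 2)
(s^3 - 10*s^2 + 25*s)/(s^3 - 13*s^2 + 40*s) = (s - 5)/(s - 8)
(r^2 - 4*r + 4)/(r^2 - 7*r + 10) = (r - 2)/(r - 5)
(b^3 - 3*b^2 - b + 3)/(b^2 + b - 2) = (b^2 - 2*b - 3)/(b + 2)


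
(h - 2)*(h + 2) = h^2 - 4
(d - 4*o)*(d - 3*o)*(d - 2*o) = d^3 - 9*d^2*o + 26*d*o^2 - 24*o^3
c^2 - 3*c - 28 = (c - 7)*(c + 4)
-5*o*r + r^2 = r*(-5*o + r)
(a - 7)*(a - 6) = a^2 - 13*a + 42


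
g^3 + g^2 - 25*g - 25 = (g - 5)*(g + 1)*(g + 5)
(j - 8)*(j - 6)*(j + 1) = j^3 - 13*j^2 + 34*j + 48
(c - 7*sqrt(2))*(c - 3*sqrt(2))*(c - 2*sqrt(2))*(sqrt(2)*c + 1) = sqrt(2)*c^4 - 23*c^3 + 70*sqrt(2)*c^2 - 86*c - 84*sqrt(2)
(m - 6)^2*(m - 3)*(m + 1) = m^4 - 14*m^3 + 57*m^2 - 36*m - 108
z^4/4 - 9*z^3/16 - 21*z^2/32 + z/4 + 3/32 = (z/4 + 1/4)*(z - 3)*(z - 1/2)*(z + 1/4)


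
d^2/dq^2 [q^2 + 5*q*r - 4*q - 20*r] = 2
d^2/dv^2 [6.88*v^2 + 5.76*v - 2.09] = 13.7600000000000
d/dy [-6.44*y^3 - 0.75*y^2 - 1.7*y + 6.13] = -19.32*y^2 - 1.5*y - 1.7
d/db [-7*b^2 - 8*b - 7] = -14*b - 8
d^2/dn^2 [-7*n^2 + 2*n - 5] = -14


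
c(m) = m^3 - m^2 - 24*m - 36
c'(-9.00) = 237.00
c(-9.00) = -630.00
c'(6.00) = 72.00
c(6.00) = 0.00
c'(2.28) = -12.96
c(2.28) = -84.07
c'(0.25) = -24.31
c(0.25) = -42.05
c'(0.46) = -24.29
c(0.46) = -47.15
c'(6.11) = 75.78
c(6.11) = 8.13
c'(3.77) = 11.10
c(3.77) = -87.11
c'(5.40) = 52.68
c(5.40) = -37.30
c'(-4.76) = 53.49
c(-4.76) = -52.27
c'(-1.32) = -16.13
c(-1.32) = -8.36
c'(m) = 3*m^2 - 2*m - 24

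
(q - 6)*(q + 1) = q^2 - 5*q - 6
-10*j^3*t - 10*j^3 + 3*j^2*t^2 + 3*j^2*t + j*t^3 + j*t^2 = (-2*j + t)*(5*j + t)*(j*t + j)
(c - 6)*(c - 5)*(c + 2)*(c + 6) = c^4 - 3*c^3 - 46*c^2 + 108*c + 360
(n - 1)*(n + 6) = n^2 + 5*n - 6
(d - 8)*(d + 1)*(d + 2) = d^3 - 5*d^2 - 22*d - 16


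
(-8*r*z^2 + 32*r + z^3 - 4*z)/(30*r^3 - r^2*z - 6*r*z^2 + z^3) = (-8*r*z^2 + 32*r + z^3 - 4*z)/(30*r^3 - r^2*z - 6*r*z^2 + z^3)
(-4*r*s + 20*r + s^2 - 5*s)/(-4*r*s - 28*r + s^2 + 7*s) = (s - 5)/(s + 7)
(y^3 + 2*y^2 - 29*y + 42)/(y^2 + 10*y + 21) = (y^2 - 5*y + 6)/(y + 3)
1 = 1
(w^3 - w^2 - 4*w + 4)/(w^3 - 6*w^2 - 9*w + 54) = (w^3 - w^2 - 4*w + 4)/(w^3 - 6*w^2 - 9*w + 54)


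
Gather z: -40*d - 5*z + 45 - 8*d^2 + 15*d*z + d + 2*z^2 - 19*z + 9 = -8*d^2 - 39*d + 2*z^2 + z*(15*d - 24) + 54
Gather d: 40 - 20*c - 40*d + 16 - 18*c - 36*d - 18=-38*c - 76*d + 38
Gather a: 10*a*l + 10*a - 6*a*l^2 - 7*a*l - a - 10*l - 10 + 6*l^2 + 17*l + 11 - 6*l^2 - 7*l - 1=a*(-6*l^2 + 3*l + 9)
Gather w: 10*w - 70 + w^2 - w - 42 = w^2 + 9*w - 112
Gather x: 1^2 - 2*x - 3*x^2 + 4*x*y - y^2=-3*x^2 + x*(4*y - 2) - y^2 + 1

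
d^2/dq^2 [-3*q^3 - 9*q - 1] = -18*q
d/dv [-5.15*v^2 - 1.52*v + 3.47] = -10.3*v - 1.52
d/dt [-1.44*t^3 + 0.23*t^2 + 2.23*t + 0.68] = -4.32*t^2 + 0.46*t + 2.23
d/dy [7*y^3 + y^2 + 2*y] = 21*y^2 + 2*y + 2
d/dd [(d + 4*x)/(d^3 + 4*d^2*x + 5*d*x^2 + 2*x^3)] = 2*(-d^2 - 7*d*x - 9*x^2)/(d^5 + 7*d^4*x + 19*d^3*x^2 + 25*d^2*x^3 + 16*d*x^4 + 4*x^5)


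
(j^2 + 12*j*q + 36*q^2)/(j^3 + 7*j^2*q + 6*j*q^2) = (j + 6*q)/(j*(j + q))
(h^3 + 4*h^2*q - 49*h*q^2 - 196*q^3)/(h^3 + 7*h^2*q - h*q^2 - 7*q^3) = (-h^2 + 3*h*q + 28*q^2)/(-h^2 + q^2)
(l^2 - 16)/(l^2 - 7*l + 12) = (l + 4)/(l - 3)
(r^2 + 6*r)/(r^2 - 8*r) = (r + 6)/(r - 8)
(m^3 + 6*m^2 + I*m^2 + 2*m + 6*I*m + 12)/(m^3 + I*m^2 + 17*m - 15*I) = (m^2 + 2*m*(3 + I) + 12*I)/(m^2 + 2*I*m + 15)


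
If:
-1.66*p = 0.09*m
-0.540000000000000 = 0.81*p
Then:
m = 12.30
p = -0.67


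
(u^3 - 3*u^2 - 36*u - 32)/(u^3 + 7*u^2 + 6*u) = (u^2 - 4*u - 32)/(u*(u + 6))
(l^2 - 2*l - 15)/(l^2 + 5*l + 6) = (l - 5)/(l + 2)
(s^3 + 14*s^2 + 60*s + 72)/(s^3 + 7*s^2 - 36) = (s^2 + 8*s + 12)/(s^2 + s - 6)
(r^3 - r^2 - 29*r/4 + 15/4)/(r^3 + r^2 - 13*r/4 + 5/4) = (r - 3)/(r - 1)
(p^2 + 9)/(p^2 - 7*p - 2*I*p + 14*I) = (p^2 + 9)/(p^2 - 7*p - 2*I*p + 14*I)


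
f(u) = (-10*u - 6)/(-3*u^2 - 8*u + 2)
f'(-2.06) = -3.67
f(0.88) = 2.01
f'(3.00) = -0.19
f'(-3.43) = -8.68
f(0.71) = 2.52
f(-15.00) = -0.26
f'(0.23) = -46075147.93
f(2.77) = 0.78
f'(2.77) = -0.21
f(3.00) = 0.73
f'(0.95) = -1.87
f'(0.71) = -4.03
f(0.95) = 1.87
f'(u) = (-10*u - 6)*(6*u + 8)/(-3*u^2 - 8*u + 2)^2 - 10/(-3*u^2 - 8*u + 2)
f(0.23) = -6384.62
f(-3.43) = -4.83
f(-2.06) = 2.54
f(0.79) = 2.24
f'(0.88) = -2.27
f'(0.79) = -3.00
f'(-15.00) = -0.02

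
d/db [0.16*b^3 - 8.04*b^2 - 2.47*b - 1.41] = 0.48*b^2 - 16.08*b - 2.47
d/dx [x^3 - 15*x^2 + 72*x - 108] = 3*x^2 - 30*x + 72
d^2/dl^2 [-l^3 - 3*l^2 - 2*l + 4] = -6*l - 6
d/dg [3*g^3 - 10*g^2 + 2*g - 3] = 9*g^2 - 20*g + 2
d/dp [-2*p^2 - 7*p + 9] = -4*p - 7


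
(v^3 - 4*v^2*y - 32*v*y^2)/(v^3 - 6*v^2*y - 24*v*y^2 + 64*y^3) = v/(v - 2*y)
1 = 1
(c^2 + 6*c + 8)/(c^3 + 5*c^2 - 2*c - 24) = (c + 2)/(c^2 + c - 6)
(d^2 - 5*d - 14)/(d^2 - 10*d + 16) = (d^2 - 5*d - 14)/(d^2 - 10*d + 16)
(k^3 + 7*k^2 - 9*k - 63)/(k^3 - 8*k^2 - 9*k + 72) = (k + 7)/(k - 8)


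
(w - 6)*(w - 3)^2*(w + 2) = w^4 - 10*w^3 + 21*w^2 + 36*w - 108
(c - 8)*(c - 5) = c^2 - 13*c + 40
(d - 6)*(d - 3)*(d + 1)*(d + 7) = d^4 - d^3 - 47*d^2 + 81*d + 126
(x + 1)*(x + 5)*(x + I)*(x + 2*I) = x^4 + 6*x^3 + 3*I*x^3 + 3*x^2 + 18*I*x^2 - 12*x + 15*I*x - 10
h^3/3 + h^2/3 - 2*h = h*(h/3 + 1)*(h - 2)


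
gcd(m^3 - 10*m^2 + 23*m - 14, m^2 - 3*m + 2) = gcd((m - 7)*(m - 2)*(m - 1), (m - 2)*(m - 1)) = m^2 - 3*m + 2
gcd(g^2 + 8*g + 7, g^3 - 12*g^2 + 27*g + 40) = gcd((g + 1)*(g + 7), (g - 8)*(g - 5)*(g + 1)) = g + 1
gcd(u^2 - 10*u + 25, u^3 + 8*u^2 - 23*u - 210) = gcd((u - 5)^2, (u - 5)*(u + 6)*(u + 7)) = u - 5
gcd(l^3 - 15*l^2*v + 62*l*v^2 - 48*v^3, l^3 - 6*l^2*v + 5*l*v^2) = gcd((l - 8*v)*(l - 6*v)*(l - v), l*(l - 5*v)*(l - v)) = -l + v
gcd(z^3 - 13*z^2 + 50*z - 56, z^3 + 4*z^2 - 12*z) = z - 2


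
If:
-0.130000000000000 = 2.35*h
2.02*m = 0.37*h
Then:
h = -0.06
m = -0.01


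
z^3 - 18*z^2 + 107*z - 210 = (z - 7)*(z - 6)*(z - 5)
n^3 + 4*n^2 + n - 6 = (n - 1)*(n + 2)*(n + 3)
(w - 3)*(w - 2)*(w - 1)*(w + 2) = w^4 - 4*w^3 - w^2 + 16*w - 12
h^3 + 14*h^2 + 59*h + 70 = (h + 2)*(h + 5)*(h + 7)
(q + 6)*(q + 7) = q^2 + 13*q + 42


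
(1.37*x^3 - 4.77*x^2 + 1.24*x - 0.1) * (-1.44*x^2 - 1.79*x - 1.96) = -1.9728*x^5 + 4.4165*x^4 + 4.0675*x^3 + 7.2736*x^2 - 2.2514*x + 0.196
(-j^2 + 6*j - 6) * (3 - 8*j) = 8*j^3 - 51*j^2 + 66*j - 18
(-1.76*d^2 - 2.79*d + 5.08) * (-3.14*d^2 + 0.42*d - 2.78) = 5.5264*d^4 + 8.0214*d^3 - 12.2302*d^2 + 9.8898*d - 14.1224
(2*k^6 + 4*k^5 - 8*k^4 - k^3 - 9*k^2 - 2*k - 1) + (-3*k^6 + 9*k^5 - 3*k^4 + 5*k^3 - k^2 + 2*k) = -k^6 + 13*k^5 - 11*k^4 + 4*k^3 - 10*k^2 - 1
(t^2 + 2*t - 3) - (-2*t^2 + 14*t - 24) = 3*t^2 - 12*t + 21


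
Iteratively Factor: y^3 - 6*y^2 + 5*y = (y - 1)*(y^2 - 5*y) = (y - 5)*(y - 1)*(y)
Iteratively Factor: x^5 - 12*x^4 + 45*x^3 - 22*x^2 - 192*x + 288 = (x - 4)*(x^4 - 8*x^3 + 13*x^2 + 30*x - 72) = (x - 4)*(x - 3)*(x^3 - 5*x^2 - 2*x + 24) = (x - 4)*(x - 3)*(x + 2)*(x^2 - 7*x + 12) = (x - 4)*(x - 3)^2*(x + 2)*(x - 4)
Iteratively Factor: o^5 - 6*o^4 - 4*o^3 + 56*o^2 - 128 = (o + 2)*(o^4 - 8*o^3 + 12*o^2 + 32*o - 64) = (o - 2)*(o + 2)*(o^3 - 6*o^2 + 32) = (o - 2)*(o + 2)^2*(o^2 - 8*o + 16) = (o - 4)*(o - 2)*(o + 2)^2*(o - 4)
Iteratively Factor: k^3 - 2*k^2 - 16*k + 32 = (k + 4)*(k^2 - 6*k + 8) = (k - 2)*(k + 4)*(k - 4)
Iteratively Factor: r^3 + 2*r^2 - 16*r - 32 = (r - 4)*(r^2 + 6*r + 8) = (r - 4)*(r + 2)*(r + 4)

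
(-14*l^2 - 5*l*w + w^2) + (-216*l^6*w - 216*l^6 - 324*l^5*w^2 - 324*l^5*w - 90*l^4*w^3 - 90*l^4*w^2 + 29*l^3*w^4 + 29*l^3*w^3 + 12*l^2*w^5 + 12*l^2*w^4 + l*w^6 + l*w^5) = -216*l^6*w - 216*l^6 - 324*l^5*w^2 - 324*l^5*w - 90*l^4*w^3 - 90*l^4*w^2 + 29*l^3*w^4 + 29*l^3*w^3 + 12*l^2*w^5 + 12*l^2*w^4 - 14*l^2 + l*w^6 + l*w^5 - 5*l*w + w^2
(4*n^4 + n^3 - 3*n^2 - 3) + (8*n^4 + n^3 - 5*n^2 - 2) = 12*n^4 + 2*n^3 - 8*n^2 - 5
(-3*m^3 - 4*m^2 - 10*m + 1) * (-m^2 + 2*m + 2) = 3*m^5 - 2*m^4 - 4*m^3 - 29*m^2 - 18*m + 2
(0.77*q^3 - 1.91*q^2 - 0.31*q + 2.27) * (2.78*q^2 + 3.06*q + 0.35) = 2.1406*q^5 - 2.9536*q^4 - 6.4369*q^3 + 4.6935*q^2 + 6.8377*q + 0.7945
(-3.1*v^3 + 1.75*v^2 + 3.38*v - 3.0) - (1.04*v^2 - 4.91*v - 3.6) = -3.1*v^3 + 0.71*v^2 + 8.29*v + 0.6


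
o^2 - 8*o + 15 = (o - 5)*(o - 3)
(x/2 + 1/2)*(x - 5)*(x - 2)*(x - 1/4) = x^4/2 - 25*x^3/8 + 9*x^2/4 + 37*x/8 - 5/4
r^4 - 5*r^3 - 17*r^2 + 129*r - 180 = (r - 4)*(r - 3)^2*(r + 5)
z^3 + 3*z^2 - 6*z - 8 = (z - 2)*(z + 1)*(z + 4)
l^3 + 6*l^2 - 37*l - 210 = (l - 6)*(l + 5)*(l + 7)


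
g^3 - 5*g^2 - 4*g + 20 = (g - 5)*(g - 2)*(g + 2)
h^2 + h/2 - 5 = (h - 2)*(h + 5/2)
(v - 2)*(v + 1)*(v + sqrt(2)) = v^3 - v^2 + sqrt(2)*v^2 - 2*v - sqrt(2)*v - 2*sqrt(2)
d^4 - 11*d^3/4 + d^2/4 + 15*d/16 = d*(d - 5/2)*(d - 3/4)*(d + 1/2)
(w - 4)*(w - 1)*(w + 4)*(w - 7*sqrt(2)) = w^4 - 7*sqrt(2)*w^3 - w^3 - 16*w^2 + 7*sqrt(2)*w^2 + 16*w + 112*sqrt(2)*w - 112*sqrt(2)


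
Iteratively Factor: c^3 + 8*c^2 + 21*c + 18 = (c + 3)*(c^2 + 5*c + 6) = (c + 2)*(c + 3)*(c + 3)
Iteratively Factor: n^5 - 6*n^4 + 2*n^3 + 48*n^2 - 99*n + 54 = (n - 2)*(n^4 - 4*n^3 - 6*n^2 + 36*n - 27) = (n - 2)*(n + 3)*(n^3 - 7*n^2 + 15*n - 9) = (n - 3)*(n - 2)*(n + 3)*(n^2 - 4*n + 3) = (n - 3)^2*(n - 2)*(n + 3)*(n - 1)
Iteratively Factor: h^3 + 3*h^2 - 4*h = (h - 1)*(h^2 + 4*h) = (h - 1)*(h + 4)*(h)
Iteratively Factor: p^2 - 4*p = (p - 4)*(p)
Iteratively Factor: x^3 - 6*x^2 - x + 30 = (x - 3)*(x^2 - 3*x - 10) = (x - 5)*(x - 3)*(x + 2)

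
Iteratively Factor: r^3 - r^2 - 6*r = (r + 2)*(r^2 - 3*r) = r*(r + 2)*(r - 3)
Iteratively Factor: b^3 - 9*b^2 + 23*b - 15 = (b - 5)*(b^2 - 4*b + 3) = (b - 5)*(b - 1)*(b - 3)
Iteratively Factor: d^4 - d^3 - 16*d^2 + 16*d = (d - 4)*(d^3 + 3*d^2 - 4*d) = (d - 4)*(d + 4)*(d^2 - d) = (d - 4)*(d - 1)*(d + 4)*(d)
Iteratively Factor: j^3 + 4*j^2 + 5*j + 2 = (j + 1)*(j^2 + 3*j + 2) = (j + 1)^2*(j + 2)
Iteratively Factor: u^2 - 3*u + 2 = (u - 2)*(u - 1)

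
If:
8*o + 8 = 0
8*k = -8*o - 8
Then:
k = 0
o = -1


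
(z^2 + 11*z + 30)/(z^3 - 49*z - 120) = (z + 6)/(z^2 - 5*z - 24)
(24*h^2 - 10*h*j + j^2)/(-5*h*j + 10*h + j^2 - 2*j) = (-24*h^2 + 10*h*j - j^2)/(5*h*j - 10*h - j^2 + 2*j)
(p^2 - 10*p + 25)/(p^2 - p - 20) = (p - 5)/(p + 4)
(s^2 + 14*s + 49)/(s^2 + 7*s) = (s + 7)/s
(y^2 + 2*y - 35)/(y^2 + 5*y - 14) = (y - 5)/(y - 2)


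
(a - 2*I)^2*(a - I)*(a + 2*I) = a^4 - 3*I*a^3 + 2*a^2 - 12*I*a - 8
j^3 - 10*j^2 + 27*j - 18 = (j - 6)*(j - 3)*(j - 1)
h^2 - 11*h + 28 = (h - 7)*(h - 4)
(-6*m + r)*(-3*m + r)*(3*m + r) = 54*m^3 - 9*m^2*r - 6*m*r^2 + r^3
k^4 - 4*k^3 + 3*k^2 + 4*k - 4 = (k - 2)^2*(k - 1)*(k + 1)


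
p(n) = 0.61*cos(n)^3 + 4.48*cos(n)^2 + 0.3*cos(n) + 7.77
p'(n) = -1.83*sin(n)*cos(n)^2 - 8.96*sin(n)*cos(n) - 0.3*sin(n)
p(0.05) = 13.15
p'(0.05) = -0.55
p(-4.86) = 7.91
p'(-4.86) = -1.64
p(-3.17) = 11.34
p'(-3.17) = 0.19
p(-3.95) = 9.50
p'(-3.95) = 3.63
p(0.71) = 10.84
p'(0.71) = -5.31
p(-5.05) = 8.38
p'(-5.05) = -3.27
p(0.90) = 9.83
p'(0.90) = -5.15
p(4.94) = 8.07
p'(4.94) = 2.35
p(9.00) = 10.75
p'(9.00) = 2.61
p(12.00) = 11.58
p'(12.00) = 4.92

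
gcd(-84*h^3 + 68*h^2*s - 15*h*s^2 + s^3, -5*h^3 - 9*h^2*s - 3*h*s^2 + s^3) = 1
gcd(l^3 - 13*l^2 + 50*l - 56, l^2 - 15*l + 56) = l - 7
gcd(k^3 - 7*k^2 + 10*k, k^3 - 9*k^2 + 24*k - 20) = k^2 - 7*k + 10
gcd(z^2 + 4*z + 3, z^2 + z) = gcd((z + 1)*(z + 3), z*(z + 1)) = z + 1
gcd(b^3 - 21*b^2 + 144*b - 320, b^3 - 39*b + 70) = b - 5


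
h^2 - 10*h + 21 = (h - 7)*(h - 3)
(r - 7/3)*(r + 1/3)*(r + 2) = r^3 - 43*r/9 - 14/9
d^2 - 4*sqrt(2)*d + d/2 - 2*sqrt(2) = (d + 1/2)*(d - 4*sqrt(2))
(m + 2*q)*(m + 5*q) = m^2 + 7*m*q + 10*q^2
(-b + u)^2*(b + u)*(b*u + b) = b^4*u + b^4 - b^3*u^2 - b^3*u - b^2*u^3 - b^2*u^2 + b*u^4 + b*u^3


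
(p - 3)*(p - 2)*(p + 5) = p^3 - 19*p + 30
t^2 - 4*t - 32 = (t - 8)*(t + 4)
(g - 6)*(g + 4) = g^2 - 2*g - 24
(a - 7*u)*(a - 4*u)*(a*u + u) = a^3*u - 11*a^2*u^2 + a^2*u + 28*a*u^3 - 11*a*u^2 + 28*u^3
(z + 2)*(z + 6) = z^2 + 8*z + 12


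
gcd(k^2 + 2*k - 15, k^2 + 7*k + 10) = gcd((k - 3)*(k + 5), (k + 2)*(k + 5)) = k + 5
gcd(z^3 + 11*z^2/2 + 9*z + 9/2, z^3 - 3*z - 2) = z + 1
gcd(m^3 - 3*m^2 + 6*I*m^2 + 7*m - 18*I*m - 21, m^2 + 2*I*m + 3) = m - I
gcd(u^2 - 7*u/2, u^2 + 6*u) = u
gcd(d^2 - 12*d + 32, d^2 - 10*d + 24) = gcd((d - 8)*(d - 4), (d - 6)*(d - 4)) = d - 4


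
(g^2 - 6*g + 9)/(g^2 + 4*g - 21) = (g - 3)/(g + 7)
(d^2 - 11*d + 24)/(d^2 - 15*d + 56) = (d - 3)/(d - 7)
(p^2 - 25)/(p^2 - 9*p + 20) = (p + 5)/(p - 4)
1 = 1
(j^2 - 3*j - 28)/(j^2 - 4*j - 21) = (j + 4)/(j + 3)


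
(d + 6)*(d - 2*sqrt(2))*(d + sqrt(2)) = d^3 - sqrt(2)*d^2 + 6*d^2 - 6*sqrt(2)*d - 4*d - 24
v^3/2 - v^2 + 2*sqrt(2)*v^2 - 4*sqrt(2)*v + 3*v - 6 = (v/2 + sqrt(2)/2)*(v - 2)*(v + 3*sqrt(2))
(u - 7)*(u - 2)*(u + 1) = u^3 - 8*u^2 + 5*u + 14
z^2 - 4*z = z*(z - 4)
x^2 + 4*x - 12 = (x - 2)*(x + 6)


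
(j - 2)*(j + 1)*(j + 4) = j^3 + 3*j^2 - 6*j - 8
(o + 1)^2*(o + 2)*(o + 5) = o^4 + 9*o^3 + 25*o^2 + 27*o + 10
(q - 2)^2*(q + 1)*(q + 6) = q^4 + 3*q^3 - 18*q^2 + 4*q + 24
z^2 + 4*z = z*(z + 4)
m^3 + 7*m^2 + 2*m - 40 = (m - 2)*(m + 4)*(m + 5)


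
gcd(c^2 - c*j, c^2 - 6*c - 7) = 1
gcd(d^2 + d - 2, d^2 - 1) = d - 1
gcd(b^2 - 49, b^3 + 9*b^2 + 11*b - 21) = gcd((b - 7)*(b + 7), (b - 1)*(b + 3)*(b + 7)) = b + 7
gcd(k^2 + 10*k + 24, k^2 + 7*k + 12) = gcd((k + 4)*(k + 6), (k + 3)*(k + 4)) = k + 4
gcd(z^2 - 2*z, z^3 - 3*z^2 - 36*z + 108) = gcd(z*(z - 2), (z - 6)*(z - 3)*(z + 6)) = 1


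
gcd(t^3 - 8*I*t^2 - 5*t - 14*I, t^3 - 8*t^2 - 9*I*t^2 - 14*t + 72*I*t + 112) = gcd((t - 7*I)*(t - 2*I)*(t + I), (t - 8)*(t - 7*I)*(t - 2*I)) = t^2 - 9*I*t - 14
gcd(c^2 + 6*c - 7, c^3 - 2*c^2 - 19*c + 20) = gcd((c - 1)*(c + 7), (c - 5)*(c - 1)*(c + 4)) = c - 1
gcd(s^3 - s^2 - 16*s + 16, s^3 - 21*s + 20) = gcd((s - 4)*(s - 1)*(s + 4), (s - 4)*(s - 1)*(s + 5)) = s^2 - 5*s + 4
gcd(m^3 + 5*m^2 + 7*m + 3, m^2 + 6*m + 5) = m + 1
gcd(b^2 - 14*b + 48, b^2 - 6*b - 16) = b - 8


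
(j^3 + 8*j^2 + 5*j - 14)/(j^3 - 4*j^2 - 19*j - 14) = (j^2 + 6*j - 7)/(j^2 - 6*j - 7)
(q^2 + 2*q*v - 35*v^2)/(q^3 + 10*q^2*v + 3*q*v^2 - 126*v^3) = (q - 5*v)/(q^2 + 3*q*v - 18*v^2)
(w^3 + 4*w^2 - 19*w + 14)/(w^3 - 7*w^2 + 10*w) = (w^2 + 6*w - 7)/(w*(w - 5))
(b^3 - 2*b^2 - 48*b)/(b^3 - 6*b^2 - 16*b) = (b + 6)/(b + 2)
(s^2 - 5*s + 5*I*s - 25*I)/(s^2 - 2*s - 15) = (s + 5*I)/(s + 3)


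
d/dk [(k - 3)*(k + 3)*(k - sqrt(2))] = 3*k^2 - 2*sqrt(2)*k - 9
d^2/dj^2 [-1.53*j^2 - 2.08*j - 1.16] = -3.06000000000000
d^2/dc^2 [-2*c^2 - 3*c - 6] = -4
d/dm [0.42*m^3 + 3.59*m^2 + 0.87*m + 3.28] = 1.26*m^2 + 7.18*m + 0.87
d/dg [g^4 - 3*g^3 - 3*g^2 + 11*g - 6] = 4*g^3 - 9*g^2 - 6*g + 11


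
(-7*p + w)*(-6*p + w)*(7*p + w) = 294*p^3 - 49*p^2*w - 6*p*w^2 + w^3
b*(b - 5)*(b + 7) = b^3 + 2*b^2 - 35*b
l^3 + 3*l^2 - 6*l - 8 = (l - 2)*(l + 1)*(l + 4)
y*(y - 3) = y^2 - 3*y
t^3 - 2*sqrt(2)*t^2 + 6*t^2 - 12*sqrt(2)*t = t*(t + 6)*(t - 2*sqrt(2))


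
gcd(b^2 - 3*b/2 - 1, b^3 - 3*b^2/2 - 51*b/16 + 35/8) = b - 2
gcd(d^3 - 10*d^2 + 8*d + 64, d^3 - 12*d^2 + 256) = d - 8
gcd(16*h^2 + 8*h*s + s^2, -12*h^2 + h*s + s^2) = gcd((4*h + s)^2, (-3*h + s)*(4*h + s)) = 4*h + s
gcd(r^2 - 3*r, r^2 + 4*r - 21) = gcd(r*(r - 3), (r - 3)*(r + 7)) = r - 3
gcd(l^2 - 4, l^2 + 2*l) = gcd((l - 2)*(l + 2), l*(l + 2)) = l + 2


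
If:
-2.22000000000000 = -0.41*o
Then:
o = 5.41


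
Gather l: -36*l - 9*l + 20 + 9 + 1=30 - 45*l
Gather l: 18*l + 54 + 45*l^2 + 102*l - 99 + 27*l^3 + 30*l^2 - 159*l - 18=27*l^3 + 75*l^2 - 39*l - 63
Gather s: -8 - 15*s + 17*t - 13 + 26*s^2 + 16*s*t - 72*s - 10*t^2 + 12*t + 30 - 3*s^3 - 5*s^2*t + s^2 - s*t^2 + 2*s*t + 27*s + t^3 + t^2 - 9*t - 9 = -3*s^3 + s^2*(27 - 5*t) + s*(-t^2 + 18*t - 60) + t^3 - 9*t^2 + 20*t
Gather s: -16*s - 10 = -16*s - 10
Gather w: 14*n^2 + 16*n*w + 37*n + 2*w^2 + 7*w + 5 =14*n^2 + 37*n + 2*w^2 + w*(16*n + 7) + 5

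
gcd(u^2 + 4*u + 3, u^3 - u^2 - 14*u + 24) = 1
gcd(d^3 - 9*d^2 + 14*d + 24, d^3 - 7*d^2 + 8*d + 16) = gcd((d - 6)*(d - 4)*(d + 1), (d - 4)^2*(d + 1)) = d^2 - 3*d - 4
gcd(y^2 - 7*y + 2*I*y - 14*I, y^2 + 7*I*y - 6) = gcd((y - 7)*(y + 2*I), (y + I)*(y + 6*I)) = 1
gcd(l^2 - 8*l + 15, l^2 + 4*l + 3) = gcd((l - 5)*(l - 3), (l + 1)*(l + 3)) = 1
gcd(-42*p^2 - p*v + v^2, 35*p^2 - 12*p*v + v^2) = 7*p - v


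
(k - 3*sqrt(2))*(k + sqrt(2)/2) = k^2 - 5*sqrt(2)*k/2 - 3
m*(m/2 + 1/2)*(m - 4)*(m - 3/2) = m^4/2 - 9*m^3/4 + m^2/4 + 3*m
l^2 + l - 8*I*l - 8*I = (l + 1)*(l - 8*I)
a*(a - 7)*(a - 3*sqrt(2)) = a^3 - 7*a^2 - 3*sqrt(2)*a^2 + 21*sqrt(2)*a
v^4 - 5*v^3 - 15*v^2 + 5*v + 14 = (v - 7)*(v - 1)*(v + 1)*(v + 2)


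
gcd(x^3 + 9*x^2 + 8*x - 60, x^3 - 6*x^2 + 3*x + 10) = x - 2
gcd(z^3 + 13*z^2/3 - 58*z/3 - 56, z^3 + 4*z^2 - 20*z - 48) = z^2 + 2*z - 24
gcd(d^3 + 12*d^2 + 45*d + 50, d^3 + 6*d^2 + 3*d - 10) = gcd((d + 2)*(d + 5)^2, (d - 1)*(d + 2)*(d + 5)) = d^2 + 7*d + 10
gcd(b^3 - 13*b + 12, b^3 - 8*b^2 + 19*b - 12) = b^2 - 4*b + 3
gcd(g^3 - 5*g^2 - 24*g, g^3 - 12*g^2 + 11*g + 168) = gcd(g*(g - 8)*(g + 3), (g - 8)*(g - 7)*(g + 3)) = g^2 - 5*g - 24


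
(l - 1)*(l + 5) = l^2 + 4*l - 5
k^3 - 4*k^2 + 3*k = k*(k - 3)*(k - 1)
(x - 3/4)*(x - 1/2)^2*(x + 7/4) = x^4 - 33*x^2/16 + 25*x/16 - 21/64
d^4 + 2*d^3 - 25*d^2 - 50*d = d*(d - 5)*(d + 2)*(d + 5)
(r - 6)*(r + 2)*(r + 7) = r^3 + 3*r^2 - 40*r - 84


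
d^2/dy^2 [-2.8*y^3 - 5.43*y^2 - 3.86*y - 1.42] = -16.8*y - 10.86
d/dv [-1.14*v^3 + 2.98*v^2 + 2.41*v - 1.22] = -3.42*v^2 + 5.96*v + 2.41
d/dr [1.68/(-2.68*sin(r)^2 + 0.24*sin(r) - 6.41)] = (9.0048*sin(r) - 0.4032)*cos(r)/(2.68*sin(r)^2 - 0.24*sin(r) + 6.41)^2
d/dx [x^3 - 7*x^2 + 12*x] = 3*x^2 - 14*x + 12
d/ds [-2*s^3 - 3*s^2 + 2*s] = -6*s^2 - 6*s + 2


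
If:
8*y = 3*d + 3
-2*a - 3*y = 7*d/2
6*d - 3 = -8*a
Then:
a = 33/40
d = -3/5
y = 3/20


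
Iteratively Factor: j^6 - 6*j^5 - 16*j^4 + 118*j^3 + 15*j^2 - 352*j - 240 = (j - 5)*(j^5 - j^4 - 21*j^3 + 13*j^2 + 80*j + 48) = (j - 5)*(j - 3)*(j^4 + 2*j^3 - 15*j^2 - 32*j - 16) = (j - 5)*(j - 4)*(j - 3)*(j^3 + 6*j^2 + 9*j + 4) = (j - 5)*(j - 4)*(j - 3)*(j + 1)*(j^2 + 5*j + 4) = (j - 5)*(j - 4)*(j - 3)*(j + 1)^2*(j + 4)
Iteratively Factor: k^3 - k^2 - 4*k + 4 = (k - 1)*(k^2 - 4) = (k - 1)*(k + 2)*(k - 2)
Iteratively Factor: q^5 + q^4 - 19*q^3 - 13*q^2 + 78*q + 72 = (q + 2)*(q^4 - q^3 - 17*q^2 + 21*q + 36) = (q + 1)*(q + 2)*(q^3 - 2*q^2 - 15*q + 36) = (q + 1)*(q + 2)*(q + 4)*(q^2 - 6*q + 9) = (q - 3)*(q + 1)*(q + 2)*(q + 4)*(q - 3)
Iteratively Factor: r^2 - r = (r)*(r - 1)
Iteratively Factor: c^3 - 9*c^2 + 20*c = (c)*(c^2 - 9*c + 20) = c*(c - 5)*(c - 4)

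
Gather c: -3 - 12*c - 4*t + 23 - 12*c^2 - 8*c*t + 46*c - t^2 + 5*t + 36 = -12*c^2 + c*(34 - 8*t) - t^2 + t + 56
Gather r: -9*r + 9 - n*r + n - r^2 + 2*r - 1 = n - r^2 + r*(-n - 7) + 8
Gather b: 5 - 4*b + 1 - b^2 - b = -b^2 - 5*b + 6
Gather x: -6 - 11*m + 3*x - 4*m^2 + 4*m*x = -4*m^2 - 11*m + x*(4*m + 3) - 6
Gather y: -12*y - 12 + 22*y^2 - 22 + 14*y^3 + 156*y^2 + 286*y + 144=14*y^3 + 178*y^2 + 274*y + 110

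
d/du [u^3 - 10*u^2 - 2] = u*(3*u - 20)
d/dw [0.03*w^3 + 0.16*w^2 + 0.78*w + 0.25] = 0.09*w^2 + 0.32*w + 0.78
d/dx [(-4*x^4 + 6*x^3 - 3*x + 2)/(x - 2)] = 4*(-3*x^4 + 11*x^3 - 9*x^2 + 1)/(x^2 - 4*x + 4)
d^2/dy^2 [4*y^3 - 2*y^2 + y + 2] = 24*y - 4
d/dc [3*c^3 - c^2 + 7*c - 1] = 9*c^2 - 2*c + 7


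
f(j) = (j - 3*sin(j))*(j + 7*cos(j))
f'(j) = (1 - 7*sin(j))*(j - 3*sin(j)) + (1 - 3*cos(j))*(j + 7*cos(j)) = -(j - 3*sin(j))*(7*sin(j) - 1) - (j + 7*cos(j))*(3*cos(j) - 1)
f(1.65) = -1.47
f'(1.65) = 9.37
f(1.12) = -6.59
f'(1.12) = 7.10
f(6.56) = 76.31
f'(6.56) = -30.31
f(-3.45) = 44.13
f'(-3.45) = -34.14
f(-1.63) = -2.79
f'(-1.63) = 8.49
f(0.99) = -7.33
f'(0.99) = 4.24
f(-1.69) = -3.25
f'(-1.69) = 6.82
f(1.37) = -4.34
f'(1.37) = 10.31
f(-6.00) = -4.93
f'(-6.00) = 5.18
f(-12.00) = 82.92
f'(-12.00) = 46.84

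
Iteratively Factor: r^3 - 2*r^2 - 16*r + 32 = (r - 4)*(r^2 + 2*r - 8) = (r - 4)*(r - 2)*(r + 4)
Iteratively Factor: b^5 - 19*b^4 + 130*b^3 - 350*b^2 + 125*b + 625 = (b - 5)*(b^4 - 14*b^3 + 60*b^2 - 50*b - 125) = (b - 5)*(b + 1)*(b^3 - 15*b^2 + 75*b - 125) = (b - 5)^2*(b + 1)*(b^2 - 10*b + 25) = (b - 5)^3*(b + 1)*(b - 5)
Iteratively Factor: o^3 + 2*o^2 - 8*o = (o + 4)*(o^2 - 2*o) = o*(o + 4)*(o - 2)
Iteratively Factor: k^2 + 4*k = (k)*(k + 4)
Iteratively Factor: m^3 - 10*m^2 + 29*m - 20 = (m - 5)*(m^2 - 5*m + 4) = (m - 5)*(m - 4)*(m - 1)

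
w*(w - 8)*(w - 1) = w^3 - 9*w^2 + 8*w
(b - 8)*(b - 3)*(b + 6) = b^3 - 5*b^2 - 42*b + 144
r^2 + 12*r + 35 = (r + 5)*(r + 7)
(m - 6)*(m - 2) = m^2 - 8*m + 12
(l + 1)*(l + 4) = l^2 + 5*l + 4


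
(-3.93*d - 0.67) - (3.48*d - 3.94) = 3.27 - 7.41*d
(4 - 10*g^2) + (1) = 5 - 10*g^2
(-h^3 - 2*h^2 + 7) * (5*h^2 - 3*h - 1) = -5*h^5 - 7*h^4 + 7*h^3 + 37*h^2 - 21*h - 7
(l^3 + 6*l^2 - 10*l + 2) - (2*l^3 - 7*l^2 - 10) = -l^3 + 13*l^2 - 10*l + 12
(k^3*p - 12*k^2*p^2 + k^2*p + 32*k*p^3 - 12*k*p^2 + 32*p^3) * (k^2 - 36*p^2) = k^5*p - 12*k^4*p^2 + k^4*p - 4*k^3*p^3 - 12*k^3*p^2 + 432*k^2*p^4 - 4*k^2*p^3 - 1152*k*p^5 + 432*k*p^4 - 1152*p^5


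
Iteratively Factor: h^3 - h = (h)*(h^2 - 1) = h*(h + 1)*(h - 1)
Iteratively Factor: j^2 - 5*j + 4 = (j - 1)*(j - 4)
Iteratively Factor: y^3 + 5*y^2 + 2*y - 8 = (y + 2)*(y^2 + 3*y - 4) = (y + 2)*(y + 4)*(y - 1)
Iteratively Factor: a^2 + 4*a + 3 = (a + 1)*(a + 3)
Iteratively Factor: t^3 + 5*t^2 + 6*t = (t)*(t^2 + 5*t + 6) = t*(t + 3)*(t + 2)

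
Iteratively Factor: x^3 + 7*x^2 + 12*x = (x + 4)*(x^2 + 3*x) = (x + 3)*(x + 4)*(x)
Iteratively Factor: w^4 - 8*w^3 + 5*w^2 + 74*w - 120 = (w - 2)*(w^3 - 6*w^2 - 7*w + 60) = (w - 5)*(w - 2)*(w^2 - w - 12) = (w - 5)*(w - 4)*(w - 2)*(w + 3)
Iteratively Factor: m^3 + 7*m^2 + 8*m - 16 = (m - 1)*(m^2 + 8*m + 16) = (m - 1)*(m + 4)*(m + 4)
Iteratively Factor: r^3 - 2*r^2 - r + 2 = (r + 1)*(r^2 - 3*r + 2) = (r - 1)*(r + 1)*(r - 2)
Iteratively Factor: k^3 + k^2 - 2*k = (k + 2)*(k^2 - k) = (k - 1)*(k + 2)*(k)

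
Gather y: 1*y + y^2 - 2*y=y^2 - y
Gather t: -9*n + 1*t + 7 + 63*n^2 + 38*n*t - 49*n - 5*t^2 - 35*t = 63*n^2 - 58*n - 5*t^2 + t*(38*n - 34) + 7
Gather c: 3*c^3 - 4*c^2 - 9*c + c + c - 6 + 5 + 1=3*c^3 - 4*c^2 - 7*c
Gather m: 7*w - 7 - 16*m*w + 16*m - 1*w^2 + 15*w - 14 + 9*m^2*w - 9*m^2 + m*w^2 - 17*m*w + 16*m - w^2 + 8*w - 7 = m^2*(9*w - 9) + m*(w^2 - 33*w + 32) - 2*w^2 + 30*w - 28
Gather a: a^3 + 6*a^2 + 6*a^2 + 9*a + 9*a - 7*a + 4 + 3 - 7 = a^3 + 12*a^2 + 11*a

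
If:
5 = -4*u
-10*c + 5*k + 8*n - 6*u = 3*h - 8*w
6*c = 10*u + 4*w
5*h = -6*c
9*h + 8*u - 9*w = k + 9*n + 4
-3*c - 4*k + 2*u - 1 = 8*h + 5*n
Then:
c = -23325/9908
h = 13995/4954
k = -39431/4954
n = 25365/9908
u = -5/4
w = -4025/9908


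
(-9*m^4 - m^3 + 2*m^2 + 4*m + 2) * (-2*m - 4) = 18*m^5 + 38*m^4 - 16*m^2 - 20*m - 8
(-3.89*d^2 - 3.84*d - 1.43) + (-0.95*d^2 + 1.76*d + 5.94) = -4.84*d^2 - 2.08*d + 4.51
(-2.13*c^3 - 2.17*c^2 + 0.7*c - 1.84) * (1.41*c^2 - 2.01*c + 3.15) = -3.0033*c^5 + 1.2216*c^4 - 1.3608*c^3 - 10.8369*c^2 + 5.9034*c - 5.796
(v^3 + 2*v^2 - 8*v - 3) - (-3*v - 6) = v^3 + 2*v^2 - 5*v + 3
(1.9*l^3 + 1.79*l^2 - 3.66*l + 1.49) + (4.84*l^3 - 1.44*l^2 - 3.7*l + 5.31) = 6.74*l^3 + 0.35*l^2 - 7.36*l + 6.8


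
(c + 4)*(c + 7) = c^2 + 11*c + 28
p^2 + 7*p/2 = p*(p + 7/2)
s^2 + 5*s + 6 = (s + 2)*(s + 3)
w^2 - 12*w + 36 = (w - 6)^2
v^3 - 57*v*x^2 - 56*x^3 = (v - 8*x)*(v + x)*(v + 7*x)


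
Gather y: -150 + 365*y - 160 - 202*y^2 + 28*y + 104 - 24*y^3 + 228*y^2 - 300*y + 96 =-24*y^3 + 26*y^2 + 93*y - 110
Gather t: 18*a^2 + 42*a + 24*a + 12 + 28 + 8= 18*a^2 + 66*a + 48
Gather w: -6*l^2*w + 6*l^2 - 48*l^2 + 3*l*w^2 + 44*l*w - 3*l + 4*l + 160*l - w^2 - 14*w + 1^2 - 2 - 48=-42*l^2 + 161*l + w^2*(3*l - 1) + w*(-6*l^2 + 44*l - 14) - 49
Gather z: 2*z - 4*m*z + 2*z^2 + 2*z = 2*z^2 + z*(4 - 4*m)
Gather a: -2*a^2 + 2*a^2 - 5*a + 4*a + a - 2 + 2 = 0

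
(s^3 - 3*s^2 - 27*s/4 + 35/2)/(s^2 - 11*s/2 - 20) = (s^2 - 11*s/2 + 7)/(s - 8)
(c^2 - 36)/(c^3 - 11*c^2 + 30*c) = (c + 6)/(c*(c - 5))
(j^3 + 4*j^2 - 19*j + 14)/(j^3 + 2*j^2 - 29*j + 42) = (j - 1)/(j - 3)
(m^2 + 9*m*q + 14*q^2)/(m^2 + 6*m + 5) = (m^2 + 9*m*q + 14*q^2)/(m^2 + 6*m + 5)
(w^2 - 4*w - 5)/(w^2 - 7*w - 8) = (w - 5)/(w - 8)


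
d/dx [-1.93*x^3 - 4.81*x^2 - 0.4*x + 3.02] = -5.79*x^2 - 9.62*x - 0.4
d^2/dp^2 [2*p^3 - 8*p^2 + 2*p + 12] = 12*p - 16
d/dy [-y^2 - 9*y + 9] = -2*y - 9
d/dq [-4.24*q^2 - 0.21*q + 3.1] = -8.48*q - 0.21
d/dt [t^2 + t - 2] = 2*t + 1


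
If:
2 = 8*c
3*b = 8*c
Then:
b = 2/3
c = 1/4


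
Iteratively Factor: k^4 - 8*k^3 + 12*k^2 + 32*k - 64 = (k - 4)*(k^3 - 4*k^2 - 4*k + 16) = (k - 4)*(k + 2)*(k^2 - 6*k + 8) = (k - 4)^2*(k + 2)*(k - 2)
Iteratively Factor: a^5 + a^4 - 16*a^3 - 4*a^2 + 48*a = (a)*(a^4 + a^3 - 16*a^2 - 4*a + 48) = a*(a - 3)*(a^3 + 4*a^2 - 4*a - 16) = a*(a - 3)*(a - 2)*(a^2 + 6*a + 8) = a*(a - 3)*(a - 2)*(a + 4)*(a + 2)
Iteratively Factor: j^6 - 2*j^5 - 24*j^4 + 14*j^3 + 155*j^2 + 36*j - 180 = (j - 3)*(j^5 + j^4 - 21*j^3 - 49*j^2 + 8*j + 60) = (j - 3)*(j + 2)*(j^4 - j^3 - 19*j^2 - 11*j + 30) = (j - 5)*(j - 3)*(j + 2)*(j^3 + 4*j^2 + j - 6) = (j - 5)*(j - 3)*(j + 2)*(j + 3)*(j^2 + j - 2) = (j - 5)*(j - 3)*(j + 2)^2*(j + 3)*(j - 1)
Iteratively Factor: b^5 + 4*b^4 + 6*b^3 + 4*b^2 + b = (b + 1)*(b^4 + 3*b^3 + 3*b^2 + b) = (b + 1)^2*(b^3 + 2*b^2 + b) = b*(b + 1)^2*(b^2 + 2*b + 1) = b*(b + 1)^3*(b + 1)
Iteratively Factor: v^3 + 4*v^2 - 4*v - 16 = (v + 2)*(v^2 + 2*v - 8) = (v - 2)*(v + 2)*(v + 4)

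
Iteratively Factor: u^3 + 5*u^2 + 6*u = (u)*(u^2 + 5*u + 6) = u*(u + 3)*(u + 2)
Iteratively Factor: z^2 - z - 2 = (z - 2)*(z + 1)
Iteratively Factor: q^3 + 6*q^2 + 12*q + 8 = (q + 2)*(q^2 + 4*q + 4) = (q + 2)^2*(q + 2)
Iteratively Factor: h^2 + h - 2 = (h - 1)*(h + 2)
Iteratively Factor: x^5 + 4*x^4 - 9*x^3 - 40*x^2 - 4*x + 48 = (x + 2)*(x^4 + 2*x^3 - 13*x^2 - 14*x + 24) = (x - 3)*(x + 2)*(x^3 + 5*x^2 + 2*x - 8) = (x - 3)*(x + 2)^2*(x^2 + 3*x - 4) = (x - 3)*(x - 1)*(x + 2)^2*(x + 4)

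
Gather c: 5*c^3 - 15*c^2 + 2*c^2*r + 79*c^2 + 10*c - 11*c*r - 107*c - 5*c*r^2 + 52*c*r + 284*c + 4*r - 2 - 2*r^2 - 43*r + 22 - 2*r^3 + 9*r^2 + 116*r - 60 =5*c^3 + c^2*(2*r + 64) + c*(-5*r^2 + 41*r + 187) - 2*r^3 + 7*r^2 + 77*r - 40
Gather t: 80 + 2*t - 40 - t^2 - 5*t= -t^2 - 3*t + 40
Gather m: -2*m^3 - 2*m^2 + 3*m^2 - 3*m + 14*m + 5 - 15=-2*m^3 + m^2 + 11*m - 10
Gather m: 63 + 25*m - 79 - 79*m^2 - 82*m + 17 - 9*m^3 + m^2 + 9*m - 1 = -9*m^3 - 78*m^2 - 48*m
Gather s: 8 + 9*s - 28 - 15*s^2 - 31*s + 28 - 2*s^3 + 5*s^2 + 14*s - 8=-2*s^3 - 10*s^2 - 8*s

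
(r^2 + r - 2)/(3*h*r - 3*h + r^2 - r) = (r + 2)/(3*h + r)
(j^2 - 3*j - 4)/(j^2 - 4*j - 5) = (j - 4)/(j - 5)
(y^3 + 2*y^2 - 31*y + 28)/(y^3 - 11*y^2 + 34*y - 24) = (y + 7)/(y - 6)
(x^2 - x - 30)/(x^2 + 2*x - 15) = (x - 6)/(x - 3)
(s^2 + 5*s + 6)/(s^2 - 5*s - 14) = (s + 3)/(s - 7)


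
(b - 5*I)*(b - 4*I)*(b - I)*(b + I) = b^4 - 9*I*b^3 - 19*b^2 - 9*I*b - 20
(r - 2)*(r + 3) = r^2 + r - 6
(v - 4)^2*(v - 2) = v^3 - 10*v^2 + 32*v - 32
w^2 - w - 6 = (w - 3)*(w + 2)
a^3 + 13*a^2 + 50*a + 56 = (a + 2)*(a + 4)*(a + 7)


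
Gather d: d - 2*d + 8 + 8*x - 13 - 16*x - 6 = -d - 8*x - 11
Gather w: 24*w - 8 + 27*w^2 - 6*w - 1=27*w^2 + 18*w - 9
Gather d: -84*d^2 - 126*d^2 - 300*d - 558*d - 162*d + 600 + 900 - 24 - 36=-210*d^2 - 1020*d + 1440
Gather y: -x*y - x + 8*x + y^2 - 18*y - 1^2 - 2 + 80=7*x + y^2 + y*(-x - 18) + 77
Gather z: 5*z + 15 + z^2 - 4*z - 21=z^2 + z - 6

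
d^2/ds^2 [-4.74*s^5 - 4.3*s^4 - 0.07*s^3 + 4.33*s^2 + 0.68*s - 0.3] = -94.8*s^3 - 51.6*s^2 - 0.42*s + 8.66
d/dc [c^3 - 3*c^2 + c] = 3*c^2 - 6*c + 1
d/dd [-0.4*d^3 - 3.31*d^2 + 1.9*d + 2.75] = -1.2*d^2 - 6.62*d + 1.9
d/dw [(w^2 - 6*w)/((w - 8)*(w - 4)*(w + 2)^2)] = 2*(-w^4 + 15*w^3 - 78*w^2 + 160*w - 192)/(w^7 - 18*w^6 + 76*w^5 + 200*w^4 - 1280*w^3 - 1408*w^2 + 6144*w + 8192)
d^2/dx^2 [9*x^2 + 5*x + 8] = 18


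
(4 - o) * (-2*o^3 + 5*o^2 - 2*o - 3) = 2*o^4 - 13*o^3 + 22*o^2 - 5*o - 12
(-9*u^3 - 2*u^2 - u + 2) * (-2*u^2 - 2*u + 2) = 18*u^5 + 22*u^4 - 12*u^3 - 6*u^2 - 6*u + 4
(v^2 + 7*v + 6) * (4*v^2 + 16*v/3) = 4*v^4 + 100*v^3/3 + 184*v^2/3 + 32*v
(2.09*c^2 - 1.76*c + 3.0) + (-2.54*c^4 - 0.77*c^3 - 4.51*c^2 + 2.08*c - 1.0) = -2.54*c^4 - 0.77*c^3 - 2.42*c^2 + 0.32*c + 2.0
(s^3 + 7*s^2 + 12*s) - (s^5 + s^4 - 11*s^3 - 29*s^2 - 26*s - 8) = -s^5 - s^4 + 12*s^3 + 36*s^2 + 38*s + 8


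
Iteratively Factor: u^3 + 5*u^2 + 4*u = (u + 1)*(u^2 + 4*u) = u*(u + 1)*(u + 4)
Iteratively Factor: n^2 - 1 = (n + 1)*(n - 1)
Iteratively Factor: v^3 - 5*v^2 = (v)*(v^2 - 5*v) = v*(v - 5)*(v)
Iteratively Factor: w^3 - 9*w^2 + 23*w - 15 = (w - 5)*(w^2 - 4*w + 3) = (w - 5)*(w - 3)*(w - 1)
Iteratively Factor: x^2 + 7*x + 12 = (x + 3)*(x + 4)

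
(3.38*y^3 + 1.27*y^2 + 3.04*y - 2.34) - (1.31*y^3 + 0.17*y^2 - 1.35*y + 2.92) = 2.07*y^3 + 1.1*y^2 + 4.39*y - 5.26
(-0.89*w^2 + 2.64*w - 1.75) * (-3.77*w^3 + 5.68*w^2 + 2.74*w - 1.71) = 3.3553*w^5 - 15.008*w^4 + 19.1541*w^3 - 1.1845*w^2 - 9.3094*w + 2.9925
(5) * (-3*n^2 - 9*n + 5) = -15*n^2 - 45*n + 25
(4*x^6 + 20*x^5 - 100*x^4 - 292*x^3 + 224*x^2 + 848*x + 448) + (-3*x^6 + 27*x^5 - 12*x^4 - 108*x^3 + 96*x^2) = x^6 + 47*x^5 - 112*x^4 - 400*x^3 + 320*x^2 + 848*x + 448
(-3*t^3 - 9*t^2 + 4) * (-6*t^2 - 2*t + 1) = 18*t^5 + 60*t^4 + 15*t^3 - 33*t^2 - 8*t + 4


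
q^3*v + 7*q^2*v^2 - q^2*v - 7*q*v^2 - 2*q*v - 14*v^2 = (q - 2)*(q + 7*v)*(q*v + v)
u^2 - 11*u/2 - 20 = (u - 8)*(u + 5/2)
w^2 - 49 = (w - 7)*(w + 7)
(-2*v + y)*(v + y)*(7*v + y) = -14*v^3 - 9*v^2*y + 6*v*y^2 + y^3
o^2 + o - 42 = (o - 6)*(o + 7)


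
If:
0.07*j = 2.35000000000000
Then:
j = 33.57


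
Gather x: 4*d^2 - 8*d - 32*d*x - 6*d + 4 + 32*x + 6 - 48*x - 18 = 4*d^2 - 14*d + x*(-32*d - 16) - 8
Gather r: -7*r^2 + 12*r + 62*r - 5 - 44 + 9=-7*r^2 + 74*r - 40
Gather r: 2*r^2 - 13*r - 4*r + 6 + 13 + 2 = 2*r^2 - 17*r + 21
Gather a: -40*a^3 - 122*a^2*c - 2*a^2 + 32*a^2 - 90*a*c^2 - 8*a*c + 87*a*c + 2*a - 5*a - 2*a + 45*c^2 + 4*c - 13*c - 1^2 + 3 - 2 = -40*a^3 + a^2*(30 - 122*c) + a*(-90*c^2 + 79*c - 5) + 45*c^2 - 9*c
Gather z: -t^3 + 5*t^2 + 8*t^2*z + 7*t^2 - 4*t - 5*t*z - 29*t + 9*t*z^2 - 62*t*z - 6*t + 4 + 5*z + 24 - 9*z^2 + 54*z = -t^3 + 12*t^2 - 39*t + z^2*(9*t - 9) + z*(8*t^2 - 67*t + 59) + 28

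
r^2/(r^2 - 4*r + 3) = r^2/(r^2 - 4*r + 3)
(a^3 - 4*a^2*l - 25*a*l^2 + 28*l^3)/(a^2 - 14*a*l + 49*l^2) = (a^2 + 3*a*l - 4*l^2)/(a - 7*l)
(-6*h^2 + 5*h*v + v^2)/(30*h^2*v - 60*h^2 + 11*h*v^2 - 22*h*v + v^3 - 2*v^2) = (-h + v)/(5*h*v - 10*h + v^2 - 2*v)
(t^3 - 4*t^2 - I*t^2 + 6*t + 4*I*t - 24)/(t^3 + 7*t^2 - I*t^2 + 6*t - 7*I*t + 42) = (t - 4)/(t + 7)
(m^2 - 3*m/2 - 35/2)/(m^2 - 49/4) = 2*(m - 5)/(2*m - 7)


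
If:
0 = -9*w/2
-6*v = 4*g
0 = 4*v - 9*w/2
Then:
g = 0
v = 0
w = 0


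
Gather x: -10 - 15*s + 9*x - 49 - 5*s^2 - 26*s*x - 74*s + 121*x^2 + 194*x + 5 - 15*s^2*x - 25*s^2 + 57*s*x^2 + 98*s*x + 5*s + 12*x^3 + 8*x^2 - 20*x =-30*s^2 - 84*s + 12*x^3 + x^2*(57*s + 129) + x*(-15*s^2 + 72*s + 183) - 54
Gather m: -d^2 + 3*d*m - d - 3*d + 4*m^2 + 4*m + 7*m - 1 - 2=-d^2 - 4*d + 4*m^2 + m*(3*d + 11) - 3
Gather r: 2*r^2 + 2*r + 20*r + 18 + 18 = 2*r^2 + 22*r + 36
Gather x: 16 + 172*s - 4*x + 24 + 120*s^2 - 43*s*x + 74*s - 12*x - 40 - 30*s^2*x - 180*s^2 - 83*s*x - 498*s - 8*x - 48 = -60*s^2 - 252*s + x*(-30*s^2 - 126*s - 24) - 48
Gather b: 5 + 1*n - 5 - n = 0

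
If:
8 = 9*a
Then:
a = 8/9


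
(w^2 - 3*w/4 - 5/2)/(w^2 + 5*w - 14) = (w + 5/4)/(w + 7)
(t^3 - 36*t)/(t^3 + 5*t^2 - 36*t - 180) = t/(t + 5)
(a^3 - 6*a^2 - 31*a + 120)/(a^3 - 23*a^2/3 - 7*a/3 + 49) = 3*(a^2 - 3*a - 40)/(3*a^2 - 14*a - 49)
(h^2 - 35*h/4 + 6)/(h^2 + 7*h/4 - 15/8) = 2*(h - 8)/(2*h + 5)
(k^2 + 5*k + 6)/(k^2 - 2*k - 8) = (k + 3)/(k - 4)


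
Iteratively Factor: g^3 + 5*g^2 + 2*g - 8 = (g - 1)*(g^2 + 6*g + 8) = (g - 1)*(g + 2)*(g + 4)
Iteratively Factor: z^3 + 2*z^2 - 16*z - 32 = (z - 4)*(z^2 + 6*z + 8) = (z - 4)*(z + 2)*(z + 4)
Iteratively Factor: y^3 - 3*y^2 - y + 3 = (y - 1)*(y^2 - 2*y - 3) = (y - 1)*(y + 1)*(y - 3)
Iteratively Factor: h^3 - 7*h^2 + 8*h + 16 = (h - 4)*(h^2 - 3*h - 4) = (h - 4)^2*(h + 1)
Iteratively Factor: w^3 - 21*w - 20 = (w - 5)*(w^2 + 5*w + 4) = (w - 5)*(w + 4)*(w + 1)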